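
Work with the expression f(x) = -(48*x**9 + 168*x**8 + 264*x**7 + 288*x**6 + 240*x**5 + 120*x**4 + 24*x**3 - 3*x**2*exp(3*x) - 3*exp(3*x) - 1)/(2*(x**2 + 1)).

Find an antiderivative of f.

An antiderivative is F(x) = (-6*x**4*(x + 1)**4 + exp(3*x) + atan(x))/2.

Any candidate F(x) must reproduce f(x) exactly when differentiated.
Check: d/dx[(-6*x**4*(x + 1)**4 + exp(3*x) + atan(x))/2] = (-48*x**9 - 168*x**8 - 264*x**7 - 288*x**6 - 240*x**5 - 120*x**4 - 24*x**3 + 3*x**2*exp(3*x) + 3*exp(3*x) + 1)/(2*x**2 + 2), which equals f(x).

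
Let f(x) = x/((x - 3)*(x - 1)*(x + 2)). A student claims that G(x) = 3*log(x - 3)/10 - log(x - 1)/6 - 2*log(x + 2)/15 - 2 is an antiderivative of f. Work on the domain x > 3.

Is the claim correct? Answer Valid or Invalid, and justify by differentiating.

d/dx[G] = x/(x**3 - 2*x**2 - 5*x + 6)
This equals f(x) exactly, so the claim holds.

Valid - the claim checks out under differentiation.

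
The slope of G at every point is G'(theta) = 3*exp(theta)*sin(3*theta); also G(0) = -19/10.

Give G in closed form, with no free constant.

The proposed G(theta) is checked by its d/dtheta: the result must match the given G'(theta).
A general antiderivative is 3*exp(theta)*sin(3*theta)/10 - 9*exp(theta)*cos(3*theta)/10 + C.
The condition gives C = -19/10 - (-9/10) = -1.
So G(theta) = -(-3*exp(theta)*sin(3*theta) + 9*exp(theta)*cos(3*theta) + 10)/10.
Check: d/dtheta[-(-3*exp(theta)*sin(3*theta) + 9*exp(theta)*cos(3*theta) + 10)/10] = 3*exp(theta)*sin(3*theta) = G'(theta).

G(theta) = -(-3*exp(theta)*sin(3*theta) + 9*exp(theta)*cos(3*theta) + 10)/10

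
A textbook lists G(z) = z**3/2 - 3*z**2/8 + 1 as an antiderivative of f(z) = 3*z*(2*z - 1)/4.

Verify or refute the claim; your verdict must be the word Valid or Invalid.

d/dz[G] = 3*z**2/2 - 3*z/4
This equals f(z) exactly, so the claim holds.

Valid - differentiating G returns exactly f.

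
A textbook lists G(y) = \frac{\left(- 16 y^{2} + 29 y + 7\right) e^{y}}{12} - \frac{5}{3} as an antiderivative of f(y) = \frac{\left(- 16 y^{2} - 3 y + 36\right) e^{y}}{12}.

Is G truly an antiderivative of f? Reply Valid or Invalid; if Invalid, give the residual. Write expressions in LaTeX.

d/dy[G] = - \frac{4 y^{2} e^{y}}{3} - \frac{y e^{y}}{4} + 3 e^{y}
This equals f(y) exactly, so the claim holds.

Valid - differentiating G returns exactly f.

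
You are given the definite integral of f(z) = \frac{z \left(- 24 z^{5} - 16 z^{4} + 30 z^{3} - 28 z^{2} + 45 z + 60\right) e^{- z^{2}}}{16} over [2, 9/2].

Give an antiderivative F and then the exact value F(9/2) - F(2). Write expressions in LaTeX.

Recognize the product-rule pattern: f = u'v + uv' with u = \frac{3 z^{5}}{4} + \frac{z^{4}}{2} + \frac{15 z^{3}}{16} + \frac{15 z^{2}}{8}, v = e^{- z^{2}}, so integration by parts undoes it.
F(z) = \frac{z^{2} \left(12 z^{3} + 8 z^{2} + 15 z + 30\right) e^{- z^{2}}}{16} is an antiderivative of f.
Check: d/dz[\frac{z^{2} \left(12 z^{3} + 8 z^{2} + 15 z + 30\right) e^{- z^{2}}}{16}] = \frac{\left(- 24 z^{6} - 16 z^{5} + 30 z^{4} - 28 z^{3} + 45 z^{2} + 60 z\right) e^{- z^{2}}}{16}, which equals f(z).
F(9/2) = \frac{109593}{64 e^{\frac{81}{4}}}; F(2) = \frac{47}{e^{4}}.
Integral = F(9/2) - F(2) = - \frac{47}{e^{4}} + \frac{109593}{64 e^{\frac{81}{4}}}.

Antiderivative: F(z) = \frac{z^{2} \left(12 z^{3} + 8 z^{2} + 15 z + 30\right) e^{- z^{2}}}{16}; value = - \frac{47}{e^{4}} + \frac{109593}{64 e^{\frac{81}{4}}}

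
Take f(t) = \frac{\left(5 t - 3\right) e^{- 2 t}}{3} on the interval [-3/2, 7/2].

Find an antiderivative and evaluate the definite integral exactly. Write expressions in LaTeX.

Recognize the product-rule pattern: f = u'v + uv' with u = \frac{1}{12} - \frac{5 t}{6}, v = e^{- 2 t}, so integration by parts undoes it.
F(t) = \frac{\left(1 - 10 t\right) e^{- 2 t}}{12} is an antiderivative of f.
Check: d/dt[\frac{\left(1 - 10 t\right) e^{- 2 t}}{12}] = \frac{\left(5 t - 3\right) e^{- 2 t}}{3} = f(t).
F(7/2) = - \frac{17}{6 e^{7}}; F(-3/2) = \frac{4 e^{3}}{3}.
Integral = F(7/2) - F(-3/2) = - \frac{4 e^{3}}{3} - \frac{17}{6 e^{7}}.

Antiderivative: F(t) = \frac{\left(1 - 10 t\right) e^{- 2 t}}{12}; value = - \frac{4 e^{3}}{3} - \frac{17}{6 e^{7}}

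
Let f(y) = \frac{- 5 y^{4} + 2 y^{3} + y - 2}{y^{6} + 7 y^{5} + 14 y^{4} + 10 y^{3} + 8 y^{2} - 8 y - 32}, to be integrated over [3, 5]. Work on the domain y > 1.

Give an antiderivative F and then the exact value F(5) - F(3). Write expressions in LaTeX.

Antiderivative: F(y) = - \frac{4 \log{\left(y - 1 \right)}}{135} - \frac{15 \log{\left(y + 2 \right)}}{4} + \frac{707 \log{\left(y + 4 \right)}}{180} - \frac{2 \log{\left(y^{2} + 2 \right)}}{27} + \frac{25 \sqrt{2} \operatorname{atan}{\left(\frac{\sqrt{2} y}{2} \right)}}{108} - \frac{25}{9 y + 18}; value = - \frac{691 \log{\left(7 \right)}}{90} - \frac{25 \sqrt{2} \operatorname{atan}{\left(\frac{3 \sqrt{2}}{2} \right)}}{108} - \frac{2 \log{\left(27 \right)}}{27} - \frac{4 \log{\left(4 \right)}}{135} + \frac{4 \log{\left(2 \right)}}{135} + \frac{10}{63} + \frac{2 \log{\left(11 \right)}}{27} + \frac{25 \sqrt{2} \operatorname{atan}{\left(\frac{5 \sqrt{2}}{2} \right)}}{108} + \frac{15 \log{\left(5 \right)}}{4} + \frac{707 \log{\left(9 \right)}}{180}

Factor the denominator (\left(y - 1\right) \left(y + 2\right)^{2} \left(y + 4\right) \left(y^{2} + 2\right)) and decompose: f = - \frac{8 y - 25}{54 \left(y^{2} + 2\right)} + \frac{707}{180 \left(y + 4\right)} - \frac{15}{4 \left(y + 2\right)} + \frac{25}{9 \left(y + 2\right)^{2}} - \frac{4}{135 \left(y - 1\right)}; each piece integrates to a log, atan, or power term.
F(y) = - \frac{4 \log{\left(y - 1 \right)}}{135} - \frac{15 \log{\left(y + 2 \right)}}{4} + \frac{707 \log{\left(y + 4 \right)}}{180} - \frac{2 \log{\left(y^{2} + 2 \right)}}{27} + \frac{25 \sqrt{2} \operatorname{atan}{\left(\frac{\sqrt{2} y}{2} \right)}}{108} - \frac{25}{9 y + 18} is an antiderivative of f.
Check: d/dy[- \frac{4 \log{\left(y - 1 \right)}}{135} - \frac{15 \log{\left(y + 2 \right)}}{4} + \frac{707 \log{\left(y + 4 \right)}}{180} - \frac{2 \log{\left(y^{2} + 2 \right)}}{27} + \frac{25 \sqrt{2} \operatorname{atan}{\left(\frac{\sqrt{2} y}{2} \right)}}{108} - \frac{25}{9 y + 18}] = \frac{- 5 y^{4} + 2 y^{3} + y - 2}{y^{6} + 7 y^{5} + 14 y^{4} + 10 y^{3} + 8 y^{2} - 8 y - 32} = f(y).
F(5) = - \frac{15 \log{\left(7 \right)}}{4} - \frac{25}{63} - \frac{2 \log{\left(27 \right)}}{27} - \frac{4 \log{\left(4 \right)}}{135} + \frac{25 \sqrt{2} \operatorname{atan}{\left(\frac{5 \sqrt{2}}{2} \right)}}{108} + \frac{707 \log{\left(9 \right)}}{180}; F(3) = - \frac{15 \log{\left(5 \right)}}{4} - \frac{5}{9} - \frac{2 \log{\left(11 \right)}}{27} - \frac{4 \log{\left(2 \right)}}{135} + \frac{25 \sqrt{2} \operatorname{atan}{\left(\frac{3 \sqrt{2}}{2} \right)}}{108} + \frac{707 \log{\left(7 \right)}}{180}.
Integral = F(5) - F(3) = - \frac{691 \log{\left(7 \right)}}{90} - \frac{25 \sqrt{2} \operatorname{atan}{\left(\frac{3 \sqrt{2}}{2} \right)}}{108} - \frac{2 \log{\left(27 \right)}}{27} - \frac{4 \log{\left(4 \right)}}{135} + \frac{4 \log{\left(2 \right)}}{135} + \frac{10}{63} + \frac{2 \log{\left(11 \right)}}{27} + \frac{25 \sqrt{2} \operatorname{atan}{\left(\frac{5 \sqrt{2}}{2} \right)}}{108} + \frac{15 \log{\left(5 \right)}}{4} + \frac{707 \log{\left(9 \right)}}{180}.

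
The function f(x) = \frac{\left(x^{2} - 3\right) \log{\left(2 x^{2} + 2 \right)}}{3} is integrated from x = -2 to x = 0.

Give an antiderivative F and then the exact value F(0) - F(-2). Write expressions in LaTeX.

Since d/dx undoes antidifferentiation here, F'(x) = f(x) is required of F(x).
F(x) = \frac{x^{3} \log{\left(x^{2} + 1 \right)}}{9} - \frac{2 x^{3}}{27} + \frac{x^{3} \log{\left(2 \right)}}{9} - x \log{\left(x^{2} + 1 \right)} - x \log{\left(2 \right)} + \frac{20 x}{9} - \frac{20 \operatorname{atan}{\left(x \right)}}{9} is an antiderivative of f.
Check: d/dx[\frac{x^{3} \log{\left(x^{2} + 1 \right)}}{9} - \frac{2 x^{3}}{27} + \frac{x^{3} \log{\left(2 \right)}}{9} - x \log{\left(x^{2} + 1 \right)} - x \log{\left(2 \right)} + \frac{20 x}{9} - \frac{20 \operatorname{atan}{\left(x \right)}}{9}] = \frac{x^{2} \log{\left(x^{2} + 1 \right)}}{3} + \frac{x^{2} \log{\left(2 \right)}}{3} - \log{\left(x^{2} + 1 \right)} - \log{\left(2 \right)}, which equals f(x).
F(0) = 0; F(-2) = - \frac{104}{27} + \frac{10 \log{\left(2 \right)}}{9} + \frac{10 \log{\left(5 \right)}}{9} + \frac{20 \operatorname{atan}{\left(2 \right)}}{9}.
Integral = F(0) - F(-2) = - \frac{10 \log{\left(10 \right)}}{9} - \frac{20 \operatorname{atan}{\left(2 \right)}}{9} + \frac{104}{27}.

Antiderivative: F(x) = \frac{x^{3} \log{\left(x^{2} + 1 \right)}}{9} - \frac{2 x^{3}}{27} + \frac{x^{3} \log{\left(2 \right)}}{9} - x \log{\left(x^{2} + 1 \right)} - x \log{\left(2 \right)} + \frac{20 x}{9} - \frac{20 \operatorname{atan}{\left(x \right)}}{9}; value = - \frac{10 \log{\left(10 \right)}}{9} - \frac{20 \operatorname{atan}{\left(2 \right)}}{9} + \frac{104}{27}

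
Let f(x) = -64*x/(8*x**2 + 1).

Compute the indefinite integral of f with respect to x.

The substitution u = 4*x**2 + 1/2 works: f is exactly (dF/du)*(du/dx) for that inner function.
Check: d/dx[-4*log(4*x**2 + 1/2)] = -64*x/(8*x**2 + 1) = f(x).

F(x) = -4*log(4*x**2 + 1/2) + C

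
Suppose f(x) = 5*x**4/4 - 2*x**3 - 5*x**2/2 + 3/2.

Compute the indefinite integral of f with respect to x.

F(x) = x**5/4 - x**4/2 - 5*x**3/6 + 3*x/2 + C

The integrand splits into summands that can be handled one at a time.
Check: d/dx[x**5/4 - x**4/2 - 5*x**3/6 + 3*x/2] = 5*x**4/4 - 2*x**3 - 5*x**2/2 + 3/2 = f(x).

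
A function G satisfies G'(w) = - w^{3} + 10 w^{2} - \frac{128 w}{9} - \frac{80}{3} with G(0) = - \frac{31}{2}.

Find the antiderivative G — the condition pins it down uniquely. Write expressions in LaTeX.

G'(w) matches the chain-rule pattern g'(h)*h' with inner function h(w) = \frac{w^{2}}{4} - \frac{5 w}{3} - 2; substituting u = h(w) collapses the integral.
A general antiderivative is - 4 \left(\frac{w^{2}}{4} - \frac{5 w}{3} - 2\right)^{2} + C.
The condition gives C = - \frac{31}{2} - (-16) = \frac{1}{2}.
So G(w) = \frac{18 - \left(3 w^{2} - 20 w - 24\right)^{2}}{36}.
Check: d/dw[\frac{18 - \left(3 w^{2} - 20 w - 24\right)^{2}}{36}] = - w^{3} + 10 w^{2} - \frac{128 w}{9} - \frac{80}{3} = G'(w).

G(w) = \frac{18 - \left(3 w^{2} - 20 w - 24\right)^{2}}{36}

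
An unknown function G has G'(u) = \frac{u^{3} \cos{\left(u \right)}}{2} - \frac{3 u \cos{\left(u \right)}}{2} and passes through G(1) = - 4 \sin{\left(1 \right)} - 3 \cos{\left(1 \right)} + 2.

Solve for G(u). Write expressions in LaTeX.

G(u) = \frac{u^{3} \sin{\left(u \right)} + 3 u^{2} \cos{\left(u \right)} - 9 u \sin{\left(u \right)} - 9 \cos{\left(u \right)} + 4}{2}

The integrand splits into summands that can be handled one at a time.
A general antiderivative is \frac{u^{3} \sin{\left(u \right)}}{2} + \frac{3 u^{2} \cos{\left(u \right)}}{2} - \frac{9 u \sin{\left(u \right)}}{2} - \frac{9 \cos{\left(u \right)}}{2} + C.
The condition gives C = - 4 \sin{\left(1 \right)} - 3 \cos{\left(1 \right)} + 2 - (- 4 \sin{\left(1 \right)} - 3 \cos{\left(1 \right)}) = 2.
So G(u) = \frac{u^{3} \sin{\left(u \right)} + 3 u^{2} \cos{\left(u \right)} - 9 u \sin{\left(u \right)} - 9 \cos{\left(u \right)} + 4}{2}.
Check: d/du[\frac{u^{3} \sin{\left(u \right)} + 3 u^{2} \cos{\left(u \right)} - 9 u \sin{\left(u \right)} - 9 \cos{\left(u \right)} + 4}{2}] = \frac{u^{3} \cos{\left(u \right)}}{2} - \frac{3 u \cos{\left(u \right)}}{2} = G'(u).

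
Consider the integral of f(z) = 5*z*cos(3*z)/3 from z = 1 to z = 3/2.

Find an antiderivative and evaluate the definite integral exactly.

Antiderivative: F(z) = 5*(3*z*sin(3*z) + cos(3*z))/27; value = 5*sin(9/2)/6 - 5*sin(3)/9 + 5*cos(9/2)/27 - 5*cos(3)/27

Recover f(z) by differentiating a candidate F(z); any mismatch rules it out.
F(z) = 5*(3*z*sin(3*z) + cos(3*z))/27 is an antiderivative of f.
Check: d/dz[5*(3*z*sin(3*z) + cos(3*z))/27] = 5*z*cos(3*z)/3 = f(z).
F(3/2) = 5*sin(9/2)/6 + 5*cos(9/2)/27; F(1) = 5*cos(3)/27 + 5*sin(3)/9.
Integral = F(3/2) - F(1) = 5*sin(9/2)/6 - 5*sin(3)/9 + 5*cos(9/2)/27 - 5*cos(3)/27.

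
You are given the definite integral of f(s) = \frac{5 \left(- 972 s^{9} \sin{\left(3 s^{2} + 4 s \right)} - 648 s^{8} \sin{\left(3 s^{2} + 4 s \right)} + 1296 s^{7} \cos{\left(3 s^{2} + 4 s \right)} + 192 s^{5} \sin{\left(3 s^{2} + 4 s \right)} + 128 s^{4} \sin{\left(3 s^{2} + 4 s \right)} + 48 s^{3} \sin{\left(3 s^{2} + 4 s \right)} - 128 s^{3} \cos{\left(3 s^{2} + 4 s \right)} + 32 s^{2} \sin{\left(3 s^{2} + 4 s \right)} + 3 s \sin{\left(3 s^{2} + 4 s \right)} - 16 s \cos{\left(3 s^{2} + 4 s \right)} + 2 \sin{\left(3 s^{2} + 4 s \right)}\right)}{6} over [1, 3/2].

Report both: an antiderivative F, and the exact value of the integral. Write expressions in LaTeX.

Antiderivative: F(s) = \frac{5 \left(81 s^{8} - \left(- 4 s^{2} - \frac{1}{2}\right)^{2}\right) \cos{\left(3 s^{2} + 4 s \right)}}{3}; value = - \frac{405 \cos{\left(7 \right)}}{4} + \frac{2541685 \cos{\left(\frac{51}{4} \right)}}{768}

f has the shape u'v + uv' for u = 135 s^{8} - \frac{5 \left(- 4 s^{2} - \frac{1}{2}\right)^{2}}{3} and v = \cos{\left(3 s^{2} + 4 s \right)} — it is the derivative of the product u*v.
F(s) = \frac{5 \left(81 s^{8} - \left(- 4 s^{2} - \frac{1}{2}\right)^{2}\right) \cos{\left(3 s^{2} + 4 s \right)}}{3} is an antiderivative of f.
Check: d/ds[\frac{5 \left(81 s^{8} - \left(- 4 s^{2} - \frac{1}{2}\right)^{2}\right) \cos{\left(3 s^{2} + 4 s \right)}}{3}] = - 810 s^{9} \sin{\left(3 s^{2} + 4 s \right)} - 540 s^{8} \sin{\left(3 s^{2} + 4 s \right)} + 1080 s^{7} \cos{\left(3 s^{2} + 4 s \right)} + 160 s^{5} \sin{\left(3 s^{2} + 4 s \right)} + \frac{320 s^{4} \sin{\left(3 s^{2} + 4 s \right)}}{3} + 40 s^{3} \sin{\left(3 s^{2} + 4 s \right)} - \frac{320 s^{3} \cos{\left(3 s^{2} + 4 s \right)}}{3} + \frac{80 s^{2} \sin{\left(3 s^{2} + 4 s \right)}}{3} + \frac{5 s \sin{\left(3 s^{2} + 4 s \right)}}{2} - \frac{40 s \cos{\left(3 s^{2} + 4 s \right)}}{3} + \frac{5 \sin{\left(3 s^{2} + 4 s \right)}}{3}, which equals f(s).
F(3/2) = \frac{2541685 \cos{\left(\frac{51}{4} \right)}}{768}; F(1) = \frac{405 \cos{\left(7 \right)}}{4}.
Integral = F(3/2) - F(1) = - \frac{405 \cos{\left(7 \right)}}{4} + \frac{2541685 \cos{\left(\frac{51}{4} \right)}}{768}.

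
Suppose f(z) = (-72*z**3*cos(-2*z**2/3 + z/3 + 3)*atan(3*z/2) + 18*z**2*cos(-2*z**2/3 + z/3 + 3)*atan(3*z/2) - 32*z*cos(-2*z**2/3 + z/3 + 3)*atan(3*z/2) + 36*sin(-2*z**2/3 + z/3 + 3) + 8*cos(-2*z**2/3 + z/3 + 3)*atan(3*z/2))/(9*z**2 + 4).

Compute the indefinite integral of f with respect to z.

F(z) = 6*sin(-2*z**2/3 + z/3 + 3)*atan(3*z/2) + C

Recognize the product-rule pattern: f = u'v + uv' with u = 6*atan(3*z/2), v = sin(-2*z**2/3 + z/3 + 3), so integration by parts undoes it.
Check: d/dz[6*sin(-2*z**2/3 + z/3 + 3)*atan(3*z/2)] = (-72*z**3*cos(-2*z**2/3 + z/3 + 3)*atan(3*z/2) + 18*z**2*cos(-2*z**2/3 + z/3 + 3)*atan(3*z/2) - 32*z*cos(-2*z**2/3 + z/3 + 3)*atan(3*z/2) + 36*sin(-2*z**2/3 + z/3 + 3) + 8*cos(-2*z**2/3 + z/3 + 3)*atan(3*z/2))/(9*z**2 + 4) = f(z).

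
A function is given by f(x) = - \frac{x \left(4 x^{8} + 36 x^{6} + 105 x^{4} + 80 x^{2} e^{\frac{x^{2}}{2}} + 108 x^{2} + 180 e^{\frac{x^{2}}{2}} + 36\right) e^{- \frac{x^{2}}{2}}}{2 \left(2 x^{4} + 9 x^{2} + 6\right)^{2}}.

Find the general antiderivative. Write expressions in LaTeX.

Recover f(x) by differentiating a candidate F(x); any mismatch rules it out.
Check: d/dx[\frac{2 x^{4} + 9 x^{2} + 10 e^{\frac{x^{2}}{2}} + 6}{4 x^{4} e^{\frac{x^{2}}{2}} + 18 x^{2} e^{\frac{x^{2}}{2}} + 12 e^{\frac{x^{2}}{2}}}] = \frac{- 4 x^{9} - 36 x^{7} - 105 x^{5} - 80 x^{3} e^{\frac{x^{2}}{2}} - 108 x^{3} - 180 x e^{\frac{x^{2}}{2}} - 36 x}{8 x^{8} e^{\frac{x^{2}}{2}} + 72 x^{6} e^{\frac{x^{2}}{2}} + 210 x^{4} e^{\frac{x^{2}}{2}} + 216 x^{2} e^{\frac{x^{2}}{2}} + 72 e^{\frac{x^{2}}{2}}}, which equals f(x).

F(x) = \frac{2 x^{4} + 9 x^{2} + 10 e^{\frac{x^{2}}{2}} + 6}{4 x^{4} e^{\frac{x^{2}}{2}} + 18 x^{2} e^{\frac{x^{2}}{2}} + 12 e^{\frac{x^{2}}{2}}} + C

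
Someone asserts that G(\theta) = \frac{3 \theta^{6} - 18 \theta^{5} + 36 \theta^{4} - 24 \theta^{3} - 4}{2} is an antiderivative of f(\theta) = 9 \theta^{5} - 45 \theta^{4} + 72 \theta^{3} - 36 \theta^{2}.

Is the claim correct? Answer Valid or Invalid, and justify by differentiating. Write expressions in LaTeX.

d/d\theta[G] = 9 \theta^{5} - 45 \theta^{4} + 72 \theta^{3} - 36 \theta^{2}
This equals f(\theta) exactly, so the claim holds.

Valid. The derivative of G reproduces f.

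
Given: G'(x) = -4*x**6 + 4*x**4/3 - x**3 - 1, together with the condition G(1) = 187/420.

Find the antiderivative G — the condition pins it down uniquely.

Integrate term by term and add the pieces.
A general antiderivative is -4*x**7/7 + 4*x**5/15 - x**4/4 - x + C.
The condition gives C = 187/420 - (-653/420) = 2.
So G(x) = -4*x**7/7 + 4*x**5/15 - x**4/4 - x + 2.
Check: d/dx[-4*x**7/7 + 4*x**5/15 - x**4/4 - x + 2] = -4*x**6 + 4*x**4/3 - x**3 - 1 = G'(x).

G(x) = -4*x**7/7 + 4*x**5/15 - x**4/4 - x + 2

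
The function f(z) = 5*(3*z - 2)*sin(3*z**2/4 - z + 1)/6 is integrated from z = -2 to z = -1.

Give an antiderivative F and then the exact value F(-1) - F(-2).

f matches the chain-rule pattern g'(h)*h' with inner function h(z) = 3*z**2/4 - z + 1; substituting u = h(z) collapses the integral.
F(z) = -5*cos(3*z**2/4 - z + 1)/3 is an antiderivative of f.
Check: d/dz[-5*cos(3*z**2/4 - z + 1)/3] = 5*z*sin(3*z**2/4 - z + 1)/2 - 5*sin(3*z**2/4 - z + 1)/3, which equals f(z).
F(-1) = -5*cos(11/4)/3; F(-2) = -5*cos(6)/3.
Integral = F(-1) - F(-2) = -5*cos(11/4)/3 + 5*cos(6)/3.

Antiderivative: F(z) = -5*cos(3*z**2/4 - z + 1)/3; value = -5*cos(11/4)/3 + 5*cos(6)/3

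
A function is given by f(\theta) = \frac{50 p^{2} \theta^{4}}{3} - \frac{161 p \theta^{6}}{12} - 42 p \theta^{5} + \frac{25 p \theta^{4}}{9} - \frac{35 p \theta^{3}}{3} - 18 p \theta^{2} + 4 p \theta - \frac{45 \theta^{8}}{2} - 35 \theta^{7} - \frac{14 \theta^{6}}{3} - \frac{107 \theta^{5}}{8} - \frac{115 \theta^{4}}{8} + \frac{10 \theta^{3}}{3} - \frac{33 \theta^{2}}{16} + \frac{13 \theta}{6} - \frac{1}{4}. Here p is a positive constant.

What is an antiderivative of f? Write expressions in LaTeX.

f has the shape u'v + uv' for u = 2 p \theta^{2} + \frac{5 \theta^{4}}{4} + \frac{\theta^{2}}{3} - \frac{\theta}{4} and v = \frac{5 p \theta^{3}}{3} - 2 \theta^{5} - \frac{7 \theta^{4}}{2} - \frac{5 \theta^{2}}{4} - 3 \theta + 1 — it is the derivative of the product u*v.
Check: d/d\theta[\frac{10 p^{2} \theta^{5}}{3} - \frac{23 p \theta^{7}}{12} - 7 p \theta^{6} + \frac{5 p \theta^{5}}{9} - \frac{35 p \theta^{4}}{12} - 6 p \theta^{3} + 2 p \theta^{2} - \frac{5 \theta^{9}}{2} - \frac{35 \theta^{8}}{8} - \frac{2 \theta^{7}}{3} - \frac{107 \theta^{6}}{48} - \frac{23 \theta^{5}}{8} + \frac{5 \theta^{4}}{6} - \frac{11 \theta^{3}}{16} + \frac{13 \theta^{2}}{12} - \frac{\theta}{4}] = \frac{50 p^{2} \theta^{4}}{3} - \frac{161 p \theta^{6}}{12} - 42 p \theta^{5} + \frac{25 p \theta^{4}}{9} - \frac{35 p \theta^{3}}{3} - 18 p \theta^{2} + 4 p \theta - \frac{45 \theta^{8}}{2} - 35 \theta^{7} - \frac{14 \theta^{6}}{3} - \frac{107 \theta^{5}}{8} - \frac{115 \theta^{4}}{8} + \frac{10 \theta^{3}}{3} - \frac{33 \theta^{2}}{16} + \frac{13 \theta}{6} - \frac{1}{4} = f(\theta).

An antiderivative is F(\theta) = \frac{10 p^{2} \theta^{5}}{3} - \frac{23 p \theta^{7}}{12} - 7 p \theta^{6} + \frac{5 p \theta^{5}}{9} - \frac{35 p \theta^{4}}{12} - 6 p \theta^{3} + 2 p \theta^{2} - \frac{5 \theta^{9}}{2} - \frac{35 \theta^{8}}{8} - \frac{2 \theta^{7}}{3} - \frac{107 \theta^{6}}{48} - \frac{23 \theta^{5}}{8} + \frac{5 \theta^{4}}{6} - \frac{11 \theta^{3}}{16} + \frac{13 \theta^{2}}{12} - \frac{\theta}{4}.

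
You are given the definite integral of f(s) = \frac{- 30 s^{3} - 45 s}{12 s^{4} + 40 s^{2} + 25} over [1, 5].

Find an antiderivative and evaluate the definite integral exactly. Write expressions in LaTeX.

A first test for any F(s): its s-derivative must equal f(s) identically.
F(s) = - \frac{\log{\left(2 s^{2} + \frac{5}{3} \right)}}{2} - \frac{3 \log{\left(2 s^{2} + 5 \right)}}{4} is an antiderivative of f.
Check: d/ds[- \frac{\log{\left(2 s^{2} + \frac{5}{3} \right)}}{2} - \frac{3 \log{\left(2 s^{2} + 5 \right)}}{4}] = \frac{- 30 s^{3} - 45 s}{12 s^{4} + 40 s^{2} + 25} = f(s).
F(5) = - \frac{3 \log{\left(55 \right)}}{4} - \frac{\log{\left(\frac{155}{3} \right)}}{2}; F(1) = - \frac{3 \log{\left(7 \right)}}{4} - \frac{\log{\left(\frac{11}{3} \right)}}{2}.
Integral = F(5) - F(1) = - \frac{3 \log{\left(55 \right)}}{4} - \frac{\log{\left(\frac{155}{3} \right)}}{2} + \frac{\log{\left(\frac{11}{3} \right)}}{2} + \frac{3 \log{\left(7 \right)}}{4}.

Antiderivative: F(s) = - \frac{\log{\left(2 s^{2} + \frac{5}{3} \right)}}{2} - \frac{3 \log{\left(2 s^{2} + 5 \right)}}{4}; value = - \frac{3 \log{\left(55 \right)}}{4} - \frac{\log{\left(\frac{155}{3} \right)}}{2} + \frac{\log{\left(\frac{11}{3} \right)}}{2} + \frac{3 \log{\left(7 \right)}}{4}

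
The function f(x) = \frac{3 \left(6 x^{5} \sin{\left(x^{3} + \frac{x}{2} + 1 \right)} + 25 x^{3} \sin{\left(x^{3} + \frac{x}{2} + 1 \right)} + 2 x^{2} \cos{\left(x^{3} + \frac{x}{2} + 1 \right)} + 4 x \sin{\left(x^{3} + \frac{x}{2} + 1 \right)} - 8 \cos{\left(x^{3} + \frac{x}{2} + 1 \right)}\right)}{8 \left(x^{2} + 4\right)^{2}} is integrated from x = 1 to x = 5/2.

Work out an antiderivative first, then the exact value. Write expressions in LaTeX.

Since d/dx undoes antidifferentiation here, F'(x) = f(x) is required of F(x).
F(x) = - \frac{3 x \cos{\left(x^{3} + \frac{x}{2} + 1 \right)}}{4 x^{2} + 16} is an antiderivative of f.
Check: d/dx[- \frac{3 x \cos{\left(x^{3} + \frac{x}{2} + 1 \right)}}{4 x^{2} + 16}] = \frac{18 x^{5} \sin{\left(x^{3} + \frac{x}{2} + 1 \right)} + 75 x^{3} \sin{\left(x^{3} + \frac{x}{2} + 1 \right)} + 6 x^{2} \cos{\left(x^{3} + \frac{x}{2} + 1 \right)} + 12 x \sin{\left(x^{3} + \frac{x}{2} + 1 \right)} - 24 \cos{\left(x^{3} + \frac{x}{2} + 1 \right)}}{8 x^{4} + 64 x^{2} + 128}, which equals f(x).
F(5/2) = - \frac{15 \cos{\left(\frac{143}{8} \right)}}{82}; F(1) = - \frac{3 \cos{\left(\frac{5}{2} \right)}}{20}.
Integral = F(5/2) - F(1) = \frac{3 \cos{\left(\frac{5}{2} \right)}}{20} - \frac{15 \cos{\left(\frac{143}{8} \right)}}{82}.

Antiderivative: F(x) = - \frac{3 x \cos{\left(x^{3} + \frac{x}{2} + 1 \right)}}{4 x^{2} + 16}; value = \frac{3 \cos{\left(\frac{5}{2} \right)}}{20} - \frac{15 \cos{\left(\frac{143}{8} \right)}}{82}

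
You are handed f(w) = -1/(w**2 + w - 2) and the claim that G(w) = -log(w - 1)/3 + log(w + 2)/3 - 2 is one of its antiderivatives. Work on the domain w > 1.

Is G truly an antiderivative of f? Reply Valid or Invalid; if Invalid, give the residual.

Valid. The derivative of G reproduces f.

d/dw[G] = -1/(w**2 + w - 2)
This equals f(w) exactly, so the claim holds.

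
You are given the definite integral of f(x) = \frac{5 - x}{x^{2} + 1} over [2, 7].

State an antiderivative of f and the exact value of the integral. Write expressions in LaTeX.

Check any antiderivative F(x) by computing F'(x) and comparing it with f(x).
F(x) = - \frac{\log{\left(x^{2} + 1 \right)}}{2} + 5 \operatorname{atan}{\left(x \right)} is an antiderivative of f.
Check: d/dx[- \frac{\log{\left(x^{2} + 1 \right)}}{2} + 5 \operatorname{atan}{\left(x \right)}] = \frac{5 - x}{x^{2} + 1} = f(x).
F(7) = - \frac{\log{\left(50 \right)}}{2} + 5 \operatorname{atan}{\left(7 \right)}; F(2) = - \frac{\log{\left(5 \right)}}{2} + 5 \operatorname{atan}{\left(2 \right)}.
Integral = F(7) - F(2) = - 5 \operatorname{atan}{\left(2 \right)} - \frac{\log{\left(50 \right)}}{2} + \frac{\log{\left(5 \right)}}{2} + 5 \operatorname{atan}{\left(7 \right)}.

Antiderivative: F(x) = - \frac{\log{\left(x^{2} + 1 \right)}}{2} + 5 \operatorname{atan}{\left(x \right)}; value = - 5 \operatorname{atan}{\left(2 \right)} - \frac{\log{\left(50 \right)}}{2} + \frac{\log{\left(5 \right)}}{2} + 5 \operatorname{atan}{\left(7 \right)}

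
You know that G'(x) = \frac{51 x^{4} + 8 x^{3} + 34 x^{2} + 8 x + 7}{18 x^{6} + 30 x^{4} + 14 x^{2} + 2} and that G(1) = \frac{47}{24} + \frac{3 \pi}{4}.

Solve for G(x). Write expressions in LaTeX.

Any candidate G(x) must reproduce the stated G'(x) exactly.
A general antiderivative is \frac{\frac{x}{2} - \frac{2}{3}}{3 x^{2} + 1} + 3 \operatorname{atan}{\left(x \right)} + C.
The condition gives C = \frac{47}{24} + \frac{3 \pi}{4} - (- \frac{1}{24} + \frac{3 \pi}{4}) = 2.
So G(x) = \frac{\frac{x}{2} - \frac{2}{3}}{3 x^{2} + 1} + 3 \operatorname{atan}{\left(x \right)} + 2.
Check: d/dx[\frac{\frac{x}{2} - \frac{2}{3}}{3 x^{2} + 1} + 3 \operatorname{atan}{\left(x \right)} + 2] = \frac{51 x^{4} + 8 x^{3} + 34 x^{2} + 8 x + 7}{18 x^{6} + 30 x^{4} + 14 x^{2} + 2} = G'(x).

G(x) = \frac{\frac{x}{2} - \frac{2}{3}}{3 x^{2} + 1} + 3 \operatorname{atan}{\left(x \right)} + 2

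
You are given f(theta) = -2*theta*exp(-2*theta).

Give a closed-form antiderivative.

f has the shape u'v + uv' for u = theta + 1/2 and v = exp(-2*theta) — it is the derivative of the product u*v.
Check: d/dtheta[(2*theta + 1)*exp(-2*theta)/2] = -2*theta*exp(-2*theta) = f(theta).

An antiderivative is F(theta) = (2*theta + 1)*exp(-2*theta)/2.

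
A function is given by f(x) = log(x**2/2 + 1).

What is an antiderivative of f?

An antiderivative is F(x) = x*log(x**2/2 + 1) - 2*x + 2*sqrt(2)*atan(sqrt(2)*x/2).

Any candidate F(x) must reproduce f(x) exactly when differentiated.
Check: d/dx[x*log(x**2/2 + 1) - 2*x + 2*sqrt(2)*atan(sqrt(2)*x/2)] = log(x**2/2 + 1) = f(x).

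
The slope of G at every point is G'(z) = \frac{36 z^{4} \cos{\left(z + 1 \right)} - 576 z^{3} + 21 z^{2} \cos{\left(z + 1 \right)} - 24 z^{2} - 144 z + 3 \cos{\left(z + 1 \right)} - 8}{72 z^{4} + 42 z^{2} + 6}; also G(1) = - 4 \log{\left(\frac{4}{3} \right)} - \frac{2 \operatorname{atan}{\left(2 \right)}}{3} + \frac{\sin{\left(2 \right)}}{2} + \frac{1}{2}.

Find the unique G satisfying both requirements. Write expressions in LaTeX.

G(z) = - 4 \log{\left(z^{2} + \frac{1}{3} \right)} + \frac{\sin{\left(z + 1 \right)}}{2} - \frac{2 \operatorname{atan}{\left(2 z \right)}}{3} + \frac{1}{2}

Check a candidate G(z) by differentiating: d/dz[G] must match the given G'(z).
A general antiderivative is - 4 \log{\left(z^{2} + \frac{1}{3} \right)} + \frac{\sin{\left(z + 1 \right)}}{2} - \frac{2 \operatorname{atan}{\left(2 z \right)}}{3} + C.
The condition gives C = - 4 \log{\left(\frac{4}{3} \right)} - \frac{2 \operatorname{atan}{\left(2 \right)}}{3} + \frac{\sin{\left(2 \right)}}{2} + \frac{1}{2} - (- 4 \log{\left(\frac{4}{3} \right)} - \frac{2 \operatorname{atan}{\left(2 \right)}}{3} + \frac{\sin{\left(2 \right)}}{2}) = \frac{1}{2}.
So G(z) = - 4 \log{\left(z^{2} + \frac{1}{3} \right)} + \frac{\sin{\left(z + 1 \right)}}{2} - \frac{2 \operatorname{atan}{\left(2 z \right)}}{3} + \frac{1}{2}.
Check: d/dz[- 4 \log{\left(z^{2} + \frac{1}{3} \right)} + \frac{\sin{\left(z + 1 \right)}}{2} - \frac{2 \operatorname{atan}{\left(2 z \right)}}{3} + \frac{1}{2}] = \frac{36 z^{4} \cos{\left(z + 1 \right)} - 576 z^{3} + 21 z^{2} \cos{\left(z + 1 \right)} - 24 z^{2} - 144 z + 3 \cos{\left(z + 1 \right)} - 8}{72 z^{4} + 42 z^{2} + 6} = G'(z).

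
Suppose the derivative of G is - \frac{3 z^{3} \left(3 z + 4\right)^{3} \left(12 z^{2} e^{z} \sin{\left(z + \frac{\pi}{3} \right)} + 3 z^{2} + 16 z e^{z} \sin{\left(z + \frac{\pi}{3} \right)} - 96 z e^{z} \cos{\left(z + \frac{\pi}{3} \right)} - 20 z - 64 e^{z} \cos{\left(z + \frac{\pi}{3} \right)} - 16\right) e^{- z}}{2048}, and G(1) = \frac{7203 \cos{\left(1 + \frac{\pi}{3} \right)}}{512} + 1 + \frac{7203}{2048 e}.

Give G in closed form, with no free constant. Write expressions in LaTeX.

Recognize the product-rule pattern: G'(z) = u'v + uv' with u = \frac{3 \left(\frac{3 z^{2}}{4} + z\right)^{4}}{4}, v = 2 \cos{\left(z + \frac{\pi}{3} \right)} + \frac{e^{- z}}{2}, so integration by parts undoes it.
A general antiderivative is \frac{3 \left(\frac{3 z^{2}}{4} + z\right)^{4} \left(2 \cos{\left(z + \frac{\pi}{3} \right)} + \frac{e^{- z}}{2}\right)}{4} + C.
The condition gives C = \frac{7203 \cos{\left(1 + \frac{\pi}{3} \right)}}{512} + 1 + \frac{7203}{2048 e} - (\frac{7203 \cos{\left(1 + \frac{\pi}{3} \right)}}{512} + \frac{7203}{2048 e}) = 1.
So G(z) = \frac{3 \left(\frac{3 z^{2}}{4} + z\right)^{4} \left(2 \cos{\left(z + \frac{\pi}{3} \right)} + \frac{e^{- z}}{2}\right)}{4} + 1.
Check: d/dz[\frac{3 \left(\frac{3 z^{2}}{4} + z\right)^{4} \left(2 \cos{\left(z + \frac{\pi}{3} \right)} + \frac{e^{- z}}{2}\right)}{4} + 1] = \frac{\left(- 972 z^{8} e^{z} \sin{\left(z + \frac{\pi}{3} \right)} - 243 z^{8} - 5184 z^{7} e^{z} \sin{\left(z + \frac{\pi}{3} \right)} + 7776 z^{7} e^{z} \cos{\left(z + \frac{\pi}{3} \right)} + 648 z^{7} - 10368 z^{6} e^{z} \sin{\left(z + \frac{\pi}{3} \right)} + 36288 z^{6} e^{z} \cos{\left(z + \frac{\pi}{3} \right)} + 6480 z^{6} - 9216 z^{5} e^{z} \sin{\left(z + \frac{\pi}{3} \right)} + 62208 z^{5} e^{z} \cos{\left(z + \frac{\pi}{3} \right)} + 13248 z^{5} - 3072 z^{4} e^{z} \sin{\left(z + \frac{\pi}{3} \right)} + 46080 z^{4} e^{z} \cos{\left(z + \frac{\pi}{3} \right)} + 10752 z^{4} + 12288 z^{3} e^{z} \cos{\left(z + \frac{\pi}{3} \right)} + 3072 z^{3}\right) e^{- z}}{2048}, which equals G'(z).

G(z) = \frac{3 \left(\frac{3 z^{2}}{4} + z\right)^{4} \left(2 \cos{\left(z + \frac{\pi}{3} \right)} + \frac{e^{- z}}{2}\right)}{4} + 1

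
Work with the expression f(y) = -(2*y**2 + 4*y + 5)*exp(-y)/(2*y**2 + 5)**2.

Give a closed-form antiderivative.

An antiderivative is F(y) = exp(-y)/(2*(y**2 + 5/2)).

f has the shape u'v + uv' for u = 1/(2*(y**2 + 5/2)) and v = exp(-y) — it is the derivative of the product u*v.
Check: d/dy[exp(-y)/(2*(y**2 + 5/2))] = (-2*y**2 - 4*y - 5)/(4*y**4*exp(y) + 20*y**2*exp(y) + 25*exp(y)), which equals f(y).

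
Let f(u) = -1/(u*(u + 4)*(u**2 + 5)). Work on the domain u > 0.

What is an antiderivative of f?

Factor the denominator (u*(u + 4)*(u**2 + 5)) and decompose: f = (4*u + 5)/(105*(u**2 + 5)) + 1/(84*(u + 4)) - 1/(20*u); each piece integrates to a log, atan, or power term.
Check: d/du[-log(u)/20 + log(u + 4)/84 + 2*log(u**2 + 5)/105 + sqrt(5)*atan(sqrt(5)*u/5)/105] = -1/(u**4 + 4*u**3 + 5*u**2 + 20*u), which equals f(u).

An antiderivative is F(u) = -log(u)/20 + log(u + 4)/84 + 2*log(u**2 + 5)/105 + sqrt(5)*atan(sqrt(5)*u/5)/105.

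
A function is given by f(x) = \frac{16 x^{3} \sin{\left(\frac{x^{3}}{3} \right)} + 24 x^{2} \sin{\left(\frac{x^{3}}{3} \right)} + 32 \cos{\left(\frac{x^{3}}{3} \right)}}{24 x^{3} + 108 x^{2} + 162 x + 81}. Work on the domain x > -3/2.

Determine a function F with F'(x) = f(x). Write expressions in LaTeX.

An antiderivative is F(x) = - \frac{8 \cos{\left(\frac{x^{3}}{3} \right)}}{3 \left(2 x + 3\right)^{2}}.

Recognize the product-rule pattern: f = u'v + uv' with u = - \frac{8}{3 \left(2 x + 3\right)^{2}}, v = \cos{\left(\frac{x^{3}}{3} \right)}, so integration by parts undoes it.
Check: d/dx[- \frac{8 \cos{\left(\frac{x^{3}}{3} \right)}}{3 \left(2 x + 3\right)^{2}}] = \frac{16 x^{3} \sin{\left(\frac{x^{3}}{3} \right)} + 24 x^{2} \sin{\left(\frac{x^{3}}{3} \right)} + 32 \cos{\left(\frac{x^{3}}{3} \right)}}{24 x^{3} + 108 x^{2} + 162 x + 81} = f(x).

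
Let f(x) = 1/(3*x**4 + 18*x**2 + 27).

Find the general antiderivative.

F(x) = (sqrt(3)*x**2*atan(sqrt(3)*x/3) + 3*x + 3*sqrt(3)*atan(sqrt(3)*x/3))/(54*x**2 + 162) + C

A first test for any F(x): its x-derivative must equal f(x) identically.
Check: d/dx[(sqrt(3)*x**2*atan(sqrt(3)*x/3) + 3*x + 3*sqrt(3)*atan(sqrt(3)*x/3))/(54*x**2 + 162)] = 1/(3*x**4 + 18*x**2 + 27) = f(x).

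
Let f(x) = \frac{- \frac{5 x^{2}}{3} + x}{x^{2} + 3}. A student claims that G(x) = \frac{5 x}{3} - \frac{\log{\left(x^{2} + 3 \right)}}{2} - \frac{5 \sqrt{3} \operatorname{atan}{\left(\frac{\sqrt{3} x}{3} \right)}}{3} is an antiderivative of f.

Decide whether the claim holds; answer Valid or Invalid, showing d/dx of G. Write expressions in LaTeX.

d/dx[G] = \frac{5 x^{2} - 3 x}{3 x^{2} + 9}
d/dx[G] - f(x) = \frac{10 x^{2} - 6 x}{3 x^{2} + 9} != 0.

Invalid: d/dx[G] - f = \frac{10 x^{2} - 6 x}{3 x^{2} + 9}, which is not 0.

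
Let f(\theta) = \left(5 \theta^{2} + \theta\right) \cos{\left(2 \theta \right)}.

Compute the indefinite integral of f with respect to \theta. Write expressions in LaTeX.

F(\theta) = \frac{5 \theta^{2} \sin{\left(2 \theta \right)}}{2} + \frac{\theta \sin{\left(2 \theta \right)}}{2} + \frac{5 \theta \cos{\left(2 \theta \right)}}{2} - \frac{5 \sin{\left(2 \theta \right)}}{4} + \frac{\cos{\left(2 \theta \right)}}{4} + C

For F(\theta) to be correct the identity F'(\theta) - f(\theta) = 0 must hold.
Check: d/d\theta[\frac{5 \theta^{2} \sin{\left(2 \theta \right)}}{2} + \frac{\theta \sin{\left(2 \theta \right)}}{2} + \frac{5 \theta \cos{\left(2 \theta \right)}}{2} - \frac{5 \sin{\left(2 \theta \right)}}{4} + \frac{\cos{\left(2 \theta \right)}}{4}] = 5 \theta^{2} \cos{\left(2 \theta \right)} + \theta \cos{\left(2 \theta \right)}, which equals f(\theta).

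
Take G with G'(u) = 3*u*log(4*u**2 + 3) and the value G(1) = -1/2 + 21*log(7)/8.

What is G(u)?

G(u) = (12*u**2*log(4*u**2 + 3) - 12*u**2 + 9*log(4*u**2 + 3) + 8)/8

Recover the given G'(u) by differentiating a candidate G(u); any mismatch rules it out.
A general antiderivative is 3*u**2*log(4*u**2 + 3)/2 - 3*u**2/2 + 9*log(4*u**2 + 3)/8 + C.
The condition gives C = -1/2 + 21*log(7)/8 - (-3/2 + 21*log(7)/8) = 1.
So G(u) = (12*u**2*log(4*u**2 + 3) - 12*u**2 + 9*log(4*u**2 + 3) + 8)/8.
Check: d/du[(12*u**2*log(4*u**2 + 3) - 12*u**2 + 9*log(4*u**2 + 3) + 8)/8] = 3*u*log(4*u**2 + 3) = G'(u).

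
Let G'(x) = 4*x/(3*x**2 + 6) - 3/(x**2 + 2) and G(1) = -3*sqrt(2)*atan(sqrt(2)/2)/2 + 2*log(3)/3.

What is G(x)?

G(x) = (4*log(x**2 + 2) - 9*sqrt(2)*atan(sqrt(2)*x/2))/6

Integrate term by term and add the pieces.
A general antiderivative is 2*log(x**2 + 2)/3 - 3*sqrt(2)*atan(sqrt(2)*x/2)/2 + C.
The condition gives C = -3*sqrt(2)*atan(sqrt(2)/2)/2 + 2*log(3)/3 - (-3*sqrt(2)*atan(sqrt(2)/2)/2 + 2*log(3)/3) = 0.
So G(x) = (4*log(x**2 + 2) - 9*sqrt(2)*atan(sqrt(2)*x/2))/6.
Check: d/dx[(4*log(x**2 + 2) - 9*sqrt(2)*atan(sqrt(2)*x/2))/6] = (4*x - 9)/(3*x**2 + 6), which equals G'(x).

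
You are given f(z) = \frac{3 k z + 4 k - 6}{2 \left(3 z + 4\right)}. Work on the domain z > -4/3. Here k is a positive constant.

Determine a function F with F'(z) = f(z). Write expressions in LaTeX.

A candidate is checked by its d/dz: the result must match f(z).
Check: d/dz[\frac{k z - 2 \log{\left(\frac{3 z}{2} + 2 \right)}}{2}] = \frac{3 k z + 4 k - 6}{6 z + 8}, which equals f(z).

An antiderivative is F(z) = \frac{k z - 2 \log{\left(\frac{3 z}{2} + 2 \right)}}{2}.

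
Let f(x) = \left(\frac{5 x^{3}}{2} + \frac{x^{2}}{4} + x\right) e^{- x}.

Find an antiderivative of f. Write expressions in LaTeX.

f has the shape u'v + uv' for u = - \frac{5 x^{3}}{2} - \frac{31 x^{2}}{4} - \frac{33 x}{2} - \frac{33}{2} and v = e^{- x} — it is the derivative of the product u*v.
Check: d/dx[\frac{\left(- 10 x^{3} - 31 x^{2} - 66 x - 66\right) e^{- x}}{4}] = \frac{\left(10 x^{3} + x^{2} + 4 x\right) e^{- x}}{4}, which equals f(x).

An antiderivative is F(x) = \frac{\left(- 10 x^{3} - 31 x^{2} - 66 x - 66\right) e^{- x}}{4}.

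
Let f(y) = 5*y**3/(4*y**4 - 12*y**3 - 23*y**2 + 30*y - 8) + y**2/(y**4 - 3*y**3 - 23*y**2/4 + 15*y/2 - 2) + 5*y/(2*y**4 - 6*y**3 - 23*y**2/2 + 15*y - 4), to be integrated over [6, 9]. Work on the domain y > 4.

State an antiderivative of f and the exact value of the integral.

Antiderivative: F(y) = (21200*(2*y - 1)*log(y - 4) - 7137*(2*y - 1)*log(y - 1/2) + 4312*(2*y - 1)*log(y + 2) + 5565)/(14700*(2*y - 1)); value = -2379*log(17/2)/4900 - 212*log(2)/147 - 22*log(8)/75 - 159/13090 + 22*log(11)/75 + 2379*log(11/2)/4900 + 212*log(5)/147

Factor the denominator ((y - 4)*(y + 2)*(2*y - 1)**2) and decompose: f = -2379/(2450*(2*y - 1)) - 53/(70*(2*y - 1)**2) + 22/(75*(y + 2)) + 212/(147*(y - 4)); each piece integrates to a log, atan, or power term.
F(y) = (21200*(2*y - 1)*log(y - 4) - 7137*(2*y - 1)*log(y - 1/2) + 4312*(2*y - 1)*log(y + 2) + 5565)/(14700*(2*y - 1)) is an antiderivative of f.
Check: d/dy[(21200*(2*y - 1)*log(y - 4) - 7137*(2*y - 1)*log(y - 1/2) + 4312*(2*y - 1)*log(y + 2) + 5565)/(14700*(2*y - 1))] = (5*y**3 + 4*y**2 + 10*y)/(4*y**4 - 12*y**3 - 23*y**2 + 30*y - 8), which equals f(y).
F(9) = -2379*log(17/2)/4900 + 53/2380 + 22*log(11)/75 + 212*log(5)/147; F(6) = -2379*log(11/2)/4900 + 53/1540 + 22*log(8)/75 + 212*log(2)/147.
Integral = F(9) - F(6) = -2379*log(17/2)/4900 - 212*log(2)/147 - 22*log(8)/75 - 159/13090 + 22*log(11)/75 + 2379*log(11/2)/4900 + 212*log(5)/147.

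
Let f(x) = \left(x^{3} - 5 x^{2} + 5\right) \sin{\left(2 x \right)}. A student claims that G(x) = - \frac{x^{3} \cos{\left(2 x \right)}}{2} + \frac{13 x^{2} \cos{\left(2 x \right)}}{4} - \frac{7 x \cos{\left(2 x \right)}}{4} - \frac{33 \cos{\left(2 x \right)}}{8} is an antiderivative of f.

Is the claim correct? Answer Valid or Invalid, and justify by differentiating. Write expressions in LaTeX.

d/dx[G] = x^{3} \sin{\left(2 x \right)} - \frac{13 x^{2} \sin{\left(2 x \right)}}{2} - \frac{3 x^{2} \cos{\left(2 x \right)}}{2} + \frac{7 x \sin{\left(2 x \right)}}{2} + \frac{13 x \cos{\left(2 x \right)}}{2} + \frac{33 \sin{\left(2 x \right)}}{4} - \frac{7 \cos{\left(2 x \right)}}{4}
d/dx[G] - f(x) = - \frac{3 x^{2} \sin{\left(2 x \right)}}{2} - \frac{3 x^{2} \cos{\left(2 x \right)}}{2} + \frac{7 x \sin{\left(2 x \right)}}{2} + \frac{13 x \cos{\left(2 x \right)}}{2} + \frac{13 \sin{\left(2 x \right)}}{4} - \frac{7 \cos{\left(2 x \right)}}{4} != 0.

Invalid: d/dx[G] - f = - \frac{3 x^{2} \sin{\left(2 x \right)}}{2} - \frac{3 x^{2} \cos{\left(2 x \right)}}{2} + \frac{7 x \sin{\left(2 x \right)}}{2} + \frac{13 x \cos{\left(2 x \right)}}{2} + \frac{13 \sin{\left(2 x \right)}}{4} - \frac{7 \cos{\left(2 x \right)}}{4}, which is not 0.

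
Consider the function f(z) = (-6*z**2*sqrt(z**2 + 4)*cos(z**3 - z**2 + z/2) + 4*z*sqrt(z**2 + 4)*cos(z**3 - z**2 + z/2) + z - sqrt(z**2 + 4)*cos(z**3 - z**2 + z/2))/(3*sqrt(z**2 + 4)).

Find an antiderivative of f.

An antiderivative is F(z) = (sqrt(z**2 + 4) - 2*sin(z**3 - z**2 + z/2))/3.

Any candidate F(z) must reproduce f(z) exactly when differentiated.
Check: d/dz[(sqrt(z**2 + 4) - 2*sin(z**3 - z**2 + z/2))/3] = (-6*z**2*sqrt(z**2 + 4)*cos(z**3 - z**2 + z/2) + 4*z*sqrt(z**2 + 4)*cos(z**3 - z**2 + z/2) + z - sqrt(z**2 + 4)*cos(z**3 - z**2 + z/2))/(3*sqrt(z**2 + 4)) = f(z).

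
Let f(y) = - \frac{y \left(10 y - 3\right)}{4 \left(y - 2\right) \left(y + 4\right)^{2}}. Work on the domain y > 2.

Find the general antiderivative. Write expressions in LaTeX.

Factor the denominator (4 \left(y - 2\right) \left(y + 4\right)^{2}) and decompose: f = - \frac{163}{72 \left(y + 4\right)} + \frac{43}{6 \left(y + 4\right)^{2}} - \frac{17}{72 \left(y - 2\right)}; each piece integrates to a log, atan, or power term.
Check: d/dy[- \frac{17 y \log{\left(y - 2 \right)} + 163 y \log{\left(y + 4 \right)} + 68 \log{\left(y - 2 \right)} + 652 \log{\left(y + 4 \right)} + 516}{72 \left(y + 4\right)}] = \frac{- 10 y^{2} + 3 y}{4 y^{3} + 24 y^{2} - 128}, which equals f(y).

F(y) = - \frac{17 y \log{\left(y - 2 \right)} + 163 y \log{\left(y + 4 \right)} + 68 \log{\left(y - 2 \right)} + 652 \log{\left(y + 4 \right)} + 516}{72 \left(y + 4\right)} + C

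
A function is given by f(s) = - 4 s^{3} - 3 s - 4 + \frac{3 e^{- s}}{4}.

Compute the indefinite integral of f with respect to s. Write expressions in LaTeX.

The integrand splits into summands that can be handled one at a time.
Check: d/ds[\frac{\left(- 4 s^{4} e^{s} - 6 s^{2} e^{s} - 16 s e^{s} - 3\right) e^{- s}}{4}] = \frac{\left(- 16 s^{3} e^{s} - 12 s e^{s} - 16 e^{s} + 3\right) e^{- s}}{4}, which equals f(s).

F(s) = \frac{\left(- 4 s^{4} e^{s} - 6 s^{2} e^{s} - 16 s e^{s} - 3\right) e^{- s}}{4} + C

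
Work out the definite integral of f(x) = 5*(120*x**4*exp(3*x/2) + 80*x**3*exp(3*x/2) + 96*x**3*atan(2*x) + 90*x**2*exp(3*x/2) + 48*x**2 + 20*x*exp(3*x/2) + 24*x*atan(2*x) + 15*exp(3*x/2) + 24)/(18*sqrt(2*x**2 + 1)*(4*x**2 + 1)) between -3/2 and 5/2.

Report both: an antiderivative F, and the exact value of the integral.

Recognize the product-rule pattern: f = u'v + uv' with u = -5*sqrt(2*x**2 + 1)/3, v = -5*exp(3*x/2)/3 - 2*atan(2*x), so integration by parts undoes it.
F(x) = 25*sqrt(2*x**2 + 1)*exp(3*x/2)/9 + 10*sqrt(2*x**2 + 1)*atan(2*x)/3 is an antiderivative of f.
Check: d/dx[25*sqrt(2*x**2 + 1)*exp(3*x/2)/9 + 10*sqrt(2*x**2 + 1)*atan(2*x)/3] = (600*x**4*exp(3*x/2) + 400*x**3*exp(3*x/2) + 480*x**3*atan(2*x) + 450*x**2*exp(3*x/2) + 240*x**2 + 100*x*exp(3*x/2) + 120*x*atan(2*x) + 75*exp(3*x/2) + 120)/(72*x**2*sqrt(2*x**2 + 1) + 18*sqrt(2*x**2 + 1)), which equals f(x).
F(5/2) = 5*sqrt(6)*atan(5) + 25*sqrt(6)*exp(15/4)/6; F(-3/2) = -5*sqrt(22)*atan(3)/3 + 25*sqrt(22)*exp(-9/4)/18.
Integral = F(5/2) - F(-3/2) = -25*sqrt(22)*exp(-9/4)/18 + 5*sqrt(22)*atan(3)/3 + 5*sqrt(6)*atan(5) + 25*sqrt(6)*exp(15/4)/6.

Antiderivative: F(x) = 25*sqrt(2*x**2 + 1)*exp(3*x/2)/9 + 10*sqrt(2*x**2 + 1)*atan(2*x)/3; value = -25*sqrt(22)*exp(-9/4)/18 + 5*sqrt(22)*atan(3)/3 + 5*sqrt(6)*atan(5) + 25*sqrt(6)*exp(15/4)/6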